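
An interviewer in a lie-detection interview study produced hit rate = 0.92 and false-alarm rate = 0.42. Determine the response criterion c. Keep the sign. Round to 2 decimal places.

c = -0.60

z(H) = 1.405
z(FA) = -0.202
c = −½·[z(H) + z(FA)] = −0.5 × (1.405 + (-0.202)) = -0.6015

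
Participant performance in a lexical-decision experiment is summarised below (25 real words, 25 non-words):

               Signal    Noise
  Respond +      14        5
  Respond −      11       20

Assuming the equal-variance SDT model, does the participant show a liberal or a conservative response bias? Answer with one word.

conservative

z(H) = 0.151, z(FA) = -0.842
c = −½·(z(H) + z(FA)) = 0.3455
c > 0 → conservative criterion (biased toward responding “no”).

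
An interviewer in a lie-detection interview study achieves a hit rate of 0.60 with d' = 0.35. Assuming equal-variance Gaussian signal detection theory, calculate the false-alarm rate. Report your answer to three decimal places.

z(hit rate) = z(0.60) = 0.2533
z(FA) = z(H) − d' = 0.2533 − 0.35 = -0.0967
false-alarm rate = Φ(-0.0967) = 0.4615

false-alarm rate = 0.462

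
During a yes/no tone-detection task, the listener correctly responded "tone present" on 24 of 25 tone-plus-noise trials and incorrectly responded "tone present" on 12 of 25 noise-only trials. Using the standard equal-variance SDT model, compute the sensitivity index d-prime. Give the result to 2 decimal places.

H = 24/25 = 0.9600
FA = 12/25 = 0.4800
z(0.9600) = 1.751, z(0.4800) = -0.050
d' = z(H) − z(FA) = 1.751 − (-0.050) = 1.801

d-prime = 1.80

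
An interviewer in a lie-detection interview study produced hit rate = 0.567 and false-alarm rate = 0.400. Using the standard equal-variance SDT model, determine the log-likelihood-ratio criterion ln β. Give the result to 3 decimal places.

Φ⁻¹(0.567) = 0.1687, Φ⁻¹(0.400) = -0.2533
ln β = −½·[z(H)² − z(FA)²] = −0.5 × (0.0285 − 0.0642) = 0.01785

ln β = 0.018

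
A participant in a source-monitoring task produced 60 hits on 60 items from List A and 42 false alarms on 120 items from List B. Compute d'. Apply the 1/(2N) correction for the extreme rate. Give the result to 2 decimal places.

d' = 2.78

The hit rate is 60/60 = 1, so apply the 1/(2N) correction: H → 1 − 1/(2·60) = 0.99167.
z(H) = z(0.99167) = 2.394
z(FA) = z(0.35000) = -0.385
d' = 2.394 − (-0.385) = 2.779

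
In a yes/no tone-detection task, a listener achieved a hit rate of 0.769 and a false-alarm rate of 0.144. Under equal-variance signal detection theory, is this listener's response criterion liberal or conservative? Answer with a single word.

conservative

z(H) = 0.736, z(FA) = -1.063
c = −½·(z(H) + z(FA)) = 0.1635
c > 0 → conservative criterion (biased toward responding “no”).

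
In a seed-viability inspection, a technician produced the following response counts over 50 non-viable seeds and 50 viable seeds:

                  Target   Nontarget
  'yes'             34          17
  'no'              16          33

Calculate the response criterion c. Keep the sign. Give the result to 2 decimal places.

c = -0.03

H = 34/50 = 0.6800
FA = 17/50 = 0.3400
Φ⁻¹(H) = Φ⁻¹(0.6800) = 0.468
Φ⁻¹(FA) = Φ⁻¹(0.3400) = -0.412
c = −½·[z(H) + z(FA)] = −0.5 × (0.468 + (-0.412)) = -0.028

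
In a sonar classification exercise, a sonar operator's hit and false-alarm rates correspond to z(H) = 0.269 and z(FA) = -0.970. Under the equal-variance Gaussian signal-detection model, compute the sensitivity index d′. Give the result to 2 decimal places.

d′ = 1.24

d' = z(H) − z(FA) = 0.269 − (-0.970) = 1.239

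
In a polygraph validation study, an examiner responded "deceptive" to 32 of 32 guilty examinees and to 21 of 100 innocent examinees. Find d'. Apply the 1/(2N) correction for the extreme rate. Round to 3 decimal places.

The hit rate is 32/32 = 1, so apply the 1/(2N) correction: H → 1 − 1/(2·32) = 0.98438.
z(H) = z(0.98438) = 2.1540
z(FA) = z(0.21000) = -0.8064
d' = 2.1540 − (-0.8064) = 2.9604

d' = 2.960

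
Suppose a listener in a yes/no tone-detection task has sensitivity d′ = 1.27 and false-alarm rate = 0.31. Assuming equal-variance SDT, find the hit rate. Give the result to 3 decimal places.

z(false-alarm rate) = z(0.31) = -0.4959
z(H) = z(FA) + d' = -0.4959 + 1.27 = 0.7741
hit rate = Φ(0.7741) = 0.7806

hit rate = 0.781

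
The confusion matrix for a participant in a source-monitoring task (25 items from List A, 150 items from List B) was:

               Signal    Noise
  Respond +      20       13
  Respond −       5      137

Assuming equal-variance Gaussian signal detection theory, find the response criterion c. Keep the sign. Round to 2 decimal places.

c = 0.26

H = 20/25 = 0.8000
FA = 13/150 = 0.0867
z(H) = 0.8416
z(FA) = -1.3614
c = −½·[z(H) + z(FA)] = −0.5 × (0.8416 + (-1.3614)) = 0.2599
c > 0: the participant has a conservative response bias.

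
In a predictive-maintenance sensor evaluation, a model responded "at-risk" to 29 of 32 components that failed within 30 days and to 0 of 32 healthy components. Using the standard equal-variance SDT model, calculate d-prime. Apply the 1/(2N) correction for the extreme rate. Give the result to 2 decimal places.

The false-alarm rate is 0/32 = 0, so apply the 1/(2N) correction: FA → 1/(2·32) = 0.01562.
z(H) = z(0.90625) = 1.318
z(FA) = z(0.01562) = -2.154
d' = 1.318 − (-2.154) = 3.472

d-prime = 3.47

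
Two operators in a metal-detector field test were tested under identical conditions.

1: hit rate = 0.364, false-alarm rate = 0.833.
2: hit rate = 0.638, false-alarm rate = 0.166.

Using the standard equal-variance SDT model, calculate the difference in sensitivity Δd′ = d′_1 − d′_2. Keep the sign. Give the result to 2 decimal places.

1: z(0.364) = -0.348, z(0.833) = 0.966, d' = -1.314
2: z(0.638) = 0.353, z(0.166) = -0.970, d' = 1.323
Δd' = d'_1 − d'_2 = -1.314 − 1.323 = -2.637
2 has the higher sensitivity.

Δd′ = -2.64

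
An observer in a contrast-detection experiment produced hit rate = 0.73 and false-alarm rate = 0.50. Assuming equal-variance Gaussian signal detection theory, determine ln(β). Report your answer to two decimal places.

ln β = -0.19

z(0.73) = 0.613, z(0.50) = 0.000
ln β = −½·[z(H)² − z(FA)²] = −0.5 × (0.376 − 0.000) = -0.188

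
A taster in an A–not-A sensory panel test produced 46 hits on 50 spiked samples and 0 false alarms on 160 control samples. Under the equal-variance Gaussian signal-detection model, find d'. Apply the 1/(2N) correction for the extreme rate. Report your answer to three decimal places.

The false-alarm rate is 0/160 = 0, so apply the 1/(2N) correction: FA → 1/(2·160) = 0.00313.
z(H) = z(0.92000) = 1.4051
z(FA) = z(0.00313) = -2.7338
d' = 1.4051 − (-2.7338) = 4.1389

d' = 4.139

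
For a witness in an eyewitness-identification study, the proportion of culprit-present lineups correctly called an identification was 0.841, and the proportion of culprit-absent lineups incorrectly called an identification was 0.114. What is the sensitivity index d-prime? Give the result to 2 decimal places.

d-prime = 2.20

Φ⁻¹(0.841) = 0.9986, Φ⁻¹(0.114) = -1.2055
d' = z(H) − z(FA) = 0.9986 − (-1.2055) = 2.2041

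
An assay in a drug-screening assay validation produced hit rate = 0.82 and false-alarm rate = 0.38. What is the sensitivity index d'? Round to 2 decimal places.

Φ⁻¹(H) = Φ⁻¹(0.82) = 0.9154
Φ⁻¹(FA) = Φ⁻¹(0.38) = -0.3055
d' = z(H) − z(FA) = 0.9154 − (-0.3055) = 1.2209

d' = 1.22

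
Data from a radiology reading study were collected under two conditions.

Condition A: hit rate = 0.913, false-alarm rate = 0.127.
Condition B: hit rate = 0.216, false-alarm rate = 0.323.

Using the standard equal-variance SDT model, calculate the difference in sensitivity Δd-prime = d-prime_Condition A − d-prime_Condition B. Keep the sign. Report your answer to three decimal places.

Δd-prime = 2.827

Condition A: z(0.913) = 1.3595, z(0.127) = -1.1407, d' = 2.5002
Condition B: z(0.216) = -0.7858, z(0.323) = -0.4593, d' = -0.3265
Δd' = d'_Condition A − d'_Condition B = 2.5002 − (-0.3265) = 2.8267
Condition A has the higher sensitivity.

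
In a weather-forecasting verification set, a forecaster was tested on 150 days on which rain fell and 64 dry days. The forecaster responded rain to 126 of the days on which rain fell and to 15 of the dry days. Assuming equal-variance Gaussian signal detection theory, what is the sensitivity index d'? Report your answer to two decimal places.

H = 126/150 = 0.8400
FA = 15/64 = 0.2344
z(H) = 0.9945
z(FA) = -0.7244
d' = z(H) − z(FA) = 0.9945 − (-0.7244) = 1.7189

d' = 1.72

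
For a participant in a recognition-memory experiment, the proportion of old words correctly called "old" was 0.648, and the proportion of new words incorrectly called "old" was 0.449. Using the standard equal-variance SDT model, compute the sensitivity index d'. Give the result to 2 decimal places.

d' = 0.51

z(H) = z(0.648) = 0.3799
z(FA) = z(0.449) = -0.1282
d' = z(H) − z(FA) = 0.3799 − (-0.1282) = 0.5081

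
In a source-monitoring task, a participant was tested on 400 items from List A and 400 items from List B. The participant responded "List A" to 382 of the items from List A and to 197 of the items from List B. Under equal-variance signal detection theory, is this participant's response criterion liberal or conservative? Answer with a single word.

liberal

z(H) = 1.695, z(FA) = -0.019
c = −½·(z(H) + z(FA)) = -0.838
c < 0 → liberal criterion (biased toward responding “yes”).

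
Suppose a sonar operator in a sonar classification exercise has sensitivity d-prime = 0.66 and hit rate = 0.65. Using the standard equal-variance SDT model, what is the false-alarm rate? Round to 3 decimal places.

false-alarm rate = 0.392

z(hit rate) = z(0.65) = 0.3853
z(FA) = z(H) − d' = 0.3853 − 0.66 = -0.2747
false-alarm rate = Φ(-0.2747) = 0.3918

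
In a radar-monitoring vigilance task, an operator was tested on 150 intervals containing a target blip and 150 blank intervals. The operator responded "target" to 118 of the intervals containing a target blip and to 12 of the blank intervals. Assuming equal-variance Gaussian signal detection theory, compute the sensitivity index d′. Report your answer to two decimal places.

H = 118/150 = 0.7867
FA = 12/150 = 0.0800
Φ⁻¹(H) = 0.795
Φ⁻¹(FA) = -1.405
d' = z(H) − z(FA) = 0.795 − (-1.405) = 2.200

d′ = 2.20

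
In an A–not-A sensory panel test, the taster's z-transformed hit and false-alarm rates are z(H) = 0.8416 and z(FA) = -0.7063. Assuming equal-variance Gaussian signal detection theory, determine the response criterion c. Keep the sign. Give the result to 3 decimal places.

c = -0.068

c = −½·[z(H) + z(FA)] = −½·(0.8416 + (-0.7063)) = -0.06765
c < 0: the taster has a liberal response bias.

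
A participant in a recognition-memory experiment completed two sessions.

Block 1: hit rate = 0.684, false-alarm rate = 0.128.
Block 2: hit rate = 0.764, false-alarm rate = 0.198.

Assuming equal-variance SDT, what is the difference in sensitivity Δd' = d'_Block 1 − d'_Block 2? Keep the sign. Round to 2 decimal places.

Block 1: z(0.684) = 0.479, z(0.128) = -1.136, d' = 1.615
Block 2: z(0.764) = 0.719, z(0.198) = -0.849, d' = 1.568
Δd' = d'_Block 1 − d'_Block 2 = 1.615 − 1.568 = 0.047
Block 1 has the higher sensitivity.

Δd' = 0.05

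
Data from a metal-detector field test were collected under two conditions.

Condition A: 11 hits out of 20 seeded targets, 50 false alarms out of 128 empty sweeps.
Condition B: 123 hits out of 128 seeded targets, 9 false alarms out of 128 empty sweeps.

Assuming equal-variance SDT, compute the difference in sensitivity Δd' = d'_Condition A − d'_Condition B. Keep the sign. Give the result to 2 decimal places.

Condition A: z(0.5500) = 0.126, z(0.3906) = -0.278, d' = 0.404
Condition B: z(0.9609) = 1.761, z(0.0703) = -1.474, d' = 3.235
Δd' = d'_Condition A − d'_Condition B = 0.404 − 3.235 = -2.831
Condition B has the higher sensitivity.

Δd' = -2.83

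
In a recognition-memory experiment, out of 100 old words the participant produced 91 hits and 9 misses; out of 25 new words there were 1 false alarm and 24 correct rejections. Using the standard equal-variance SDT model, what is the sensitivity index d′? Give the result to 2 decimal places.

d′ = 3.09

H = 91/100 = 0.9100
FA = 1/25 = 0.0400
z(0.9100) = 1.3408, z(0.0400) = -1.7507
d' = z(H) − z(FA) = 1.3408 − (-1.7507) = 3.0915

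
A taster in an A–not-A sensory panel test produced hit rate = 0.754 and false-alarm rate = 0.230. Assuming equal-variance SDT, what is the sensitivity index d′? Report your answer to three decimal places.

d′ = 1.426

z(0.754) = 0.6871, z(0.230) = -0.7388
d' = z(H) − z(FA) = 0.6871 − (-0.7388) = 1.4259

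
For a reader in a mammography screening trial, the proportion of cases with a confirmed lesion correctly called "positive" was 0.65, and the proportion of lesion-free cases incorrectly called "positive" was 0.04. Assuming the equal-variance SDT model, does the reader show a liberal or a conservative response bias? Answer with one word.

z(H) = 0.385, z(FA) = -1.751
c = −½·(z(H) + z(FA)) = 0.683
c > 0 → conservative criterion (biased toward responding “no”).

conservative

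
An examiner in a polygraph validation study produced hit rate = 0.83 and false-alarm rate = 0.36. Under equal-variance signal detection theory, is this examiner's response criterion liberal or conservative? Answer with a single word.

z(H) = 0.954, z(FA) = -0.358
c = −½·(z(H) + z(FA)) = -0.298
c < 0 → liberal criterion (biased toward responding “yes”).

liberal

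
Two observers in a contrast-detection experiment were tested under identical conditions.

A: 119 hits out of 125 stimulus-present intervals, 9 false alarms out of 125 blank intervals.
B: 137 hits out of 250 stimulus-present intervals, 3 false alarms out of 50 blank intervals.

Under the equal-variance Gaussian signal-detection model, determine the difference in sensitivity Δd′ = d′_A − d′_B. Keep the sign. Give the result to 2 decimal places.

Δd′ = 1.45

A: z(0.9520) = 1.665, z(0.0720) = -1.461, d' = 3.126
B: z(0.5480) = 0.121, z(0.0600) = -1.555, d' = 1.676
Δd' = d'_A − d'_B = 3.126 − 1.676 = 1.450
A has the higher sensitivity.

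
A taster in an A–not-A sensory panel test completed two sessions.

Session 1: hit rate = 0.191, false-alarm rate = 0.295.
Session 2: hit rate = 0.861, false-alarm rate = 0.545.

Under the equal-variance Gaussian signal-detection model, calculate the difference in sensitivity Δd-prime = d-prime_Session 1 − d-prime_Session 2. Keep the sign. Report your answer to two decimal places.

Session 1: z(0.191) = -0.874, z(0.295) = -0.539, d' = -0.335
Session 2: z(0.861) = 1.085, z(0.545) = 0.113, d' = 0.972
Δd' = d'_Session 1 − d'_Session 2 = -0.335 − 0.972 = -1.307
Session 2 has the higher sensitivity.

Δd-prime = -1.31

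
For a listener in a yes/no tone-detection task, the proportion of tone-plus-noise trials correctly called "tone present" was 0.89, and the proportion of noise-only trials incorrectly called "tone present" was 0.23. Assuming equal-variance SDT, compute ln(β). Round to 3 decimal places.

ln β = -0.479

z(0.89) = 1.2265, z(0.23) = -0.7388
ln β = −½·[z(H)² − z(FA)²] = −0.5 × (1.5043 − 0.5458) = -0.47925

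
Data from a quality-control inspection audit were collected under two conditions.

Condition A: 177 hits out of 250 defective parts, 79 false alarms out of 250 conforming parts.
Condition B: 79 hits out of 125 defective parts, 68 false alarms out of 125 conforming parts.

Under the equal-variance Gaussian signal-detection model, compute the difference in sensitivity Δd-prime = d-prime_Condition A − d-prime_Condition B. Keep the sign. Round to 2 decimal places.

Condition A: z(0.7080) = 0.548, z(0.3160) = -0.479, d' = 1.027
Condition B: z(0.6320) = 0.337, z(0.5440) = 0.111, d' = 0.226
Δd' = d'_Condition A − d'_Condition B = 1.027 − 0.226 = 0.801
Condition A has the higher sensitivity.

Δd-prime = 0.80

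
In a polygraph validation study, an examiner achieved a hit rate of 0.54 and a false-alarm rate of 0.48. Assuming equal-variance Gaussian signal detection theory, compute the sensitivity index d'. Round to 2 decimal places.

z(H) = z(0.54) = 0.100
z(FA) = z(0.48) = -0.050
d' = z(H) − z(FA) = 0.100 − (-0.050) = 0.150

d' = 0.15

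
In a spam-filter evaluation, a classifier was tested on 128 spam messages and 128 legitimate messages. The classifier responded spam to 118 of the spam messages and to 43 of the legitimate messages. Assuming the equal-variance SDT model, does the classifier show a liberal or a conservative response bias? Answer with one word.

liberal

z(H) = 1.418, z(FA) = -0.424
c = −½·(z(H) + z(FA)) = -0.497
c < 0 → liberal criterion (biased toward responding “yes”).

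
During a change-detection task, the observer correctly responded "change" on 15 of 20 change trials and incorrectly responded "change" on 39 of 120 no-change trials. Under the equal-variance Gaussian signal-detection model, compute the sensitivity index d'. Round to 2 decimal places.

H = 15/20 = 0.7500
FA = 39/120 = 0.3250
Φ⁻¹(H) = Φ⁻¹(0.7500) = 0.6745
Φ⁻¹(FA) = Φ⁻¹(0.3250) = -0.4538
d' = z(H) − z(FA) = 0.6745 − (-0.4538) = 1.1283

d' = 1.13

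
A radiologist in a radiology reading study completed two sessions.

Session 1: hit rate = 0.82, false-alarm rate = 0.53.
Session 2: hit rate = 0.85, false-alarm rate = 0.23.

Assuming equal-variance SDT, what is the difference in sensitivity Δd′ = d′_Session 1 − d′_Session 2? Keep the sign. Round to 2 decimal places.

Session 1: z(0.82) = 0.915, z(0.53) = 0.075, d' = 0.840
Session 2: z(0.85) = 1.036, z(0.23) = -0.739, d' = 1.775
Δd' = d'_Session 1 − d'_Session 2 = 0.840 − 1.775 = -0.935
Session 2 has the higher sensitivity.

Δd′ = -0.94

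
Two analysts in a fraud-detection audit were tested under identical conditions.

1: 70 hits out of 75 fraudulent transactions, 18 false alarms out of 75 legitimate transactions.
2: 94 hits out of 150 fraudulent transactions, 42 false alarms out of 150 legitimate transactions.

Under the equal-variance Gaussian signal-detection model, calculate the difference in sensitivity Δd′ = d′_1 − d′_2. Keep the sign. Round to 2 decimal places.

Δd′ = 1.30

1: z(0.9333) = 1.501, z(0.2400) = -0.706, d' = 2.207
2: z(0.6267) = 0.323, z(0.2800) = -0.583, d' = 0.906
Δd' = d'_1 − d'_2 = 2.207 − 0.906 = 1.301
1 has the higher sensitivity.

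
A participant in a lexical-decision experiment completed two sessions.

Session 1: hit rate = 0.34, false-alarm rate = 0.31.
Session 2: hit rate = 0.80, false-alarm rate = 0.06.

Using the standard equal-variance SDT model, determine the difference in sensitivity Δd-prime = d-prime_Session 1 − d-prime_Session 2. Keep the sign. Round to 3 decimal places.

Δd-prime = -2.313

Session 1: z(0.34) = -0.4125, z(0.31) = -0.4959, d' = 0.0834
Session 2: z(0.80) = 0.8416, z(0.06) = -1.5548, d' = 2.3964
Δd' = d'_Session 1 − d'_Session 2 = 0.0834 − 2.3964 = -2.3130
Session 2 has the higher sensitivity.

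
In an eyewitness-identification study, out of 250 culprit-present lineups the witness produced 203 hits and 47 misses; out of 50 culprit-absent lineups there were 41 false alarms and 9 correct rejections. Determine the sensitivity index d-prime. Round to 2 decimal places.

H = 203/250 = 0.8120
FA = 41/50 = 0.8200
Φ⁻¹(H) = Φ⁻¹(0.8120) = 0.8853
Φ⁻¹(FA) = Φ⁻¹(0.8200) = 0.9154
d' = z(H) − z(FA) = 0.8853 − 0.9154 = -0.0301

d-prime = -0.03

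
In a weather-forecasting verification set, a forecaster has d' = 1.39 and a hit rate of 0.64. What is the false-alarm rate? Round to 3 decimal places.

z(hit rate) = z(0.64) = 0.3585
z(FA) = z(H) − d' = 0.3585 − 1.39 = -1.0315
false-alarm rate = Φ(-1.0315) = 0.1512

false-alarm rate = 0.151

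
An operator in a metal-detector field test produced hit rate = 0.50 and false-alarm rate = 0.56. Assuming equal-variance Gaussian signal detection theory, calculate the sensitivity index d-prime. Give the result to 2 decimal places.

z(H) = z(0.50) = 0.0000
z(FA) = z(0.56) = 0.1510
d' = z(H) − z(FA) = 0.0000 − 0.1510 = -0.1510

d-prime = -0.15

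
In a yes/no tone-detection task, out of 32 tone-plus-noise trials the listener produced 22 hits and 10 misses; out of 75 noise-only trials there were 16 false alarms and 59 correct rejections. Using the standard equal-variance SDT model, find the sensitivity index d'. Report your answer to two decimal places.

H = 22/32 = 0.6875
FA = 16/75 = 0.2133
z(H) = z(0.6875) = 0.489
z(FA) = z(0.2133) = -0.795
d' = z(H) − z(FA) = 0.489 − (-0.795) = 1.284

d' = 1.28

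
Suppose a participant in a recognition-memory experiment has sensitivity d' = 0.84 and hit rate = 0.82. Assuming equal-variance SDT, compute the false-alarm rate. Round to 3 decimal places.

z(hit rate) = z(0.82) = 0.9154
z(FA) = z(H) − d' = 0.9154 − 0.84 = 0.0754
false-alarm rate = Φ(0.0754) = 0.5301

false-alarm rate = 0.530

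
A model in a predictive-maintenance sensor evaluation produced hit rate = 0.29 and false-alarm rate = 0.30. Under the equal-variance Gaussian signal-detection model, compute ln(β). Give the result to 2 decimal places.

z(H) = -0.553
z(FA) = -0.524
ln β = −½·[z(H)² − z(FA)²] = −0.5 × (0.306 − 0.275) = -0.0155

ln β = -0.02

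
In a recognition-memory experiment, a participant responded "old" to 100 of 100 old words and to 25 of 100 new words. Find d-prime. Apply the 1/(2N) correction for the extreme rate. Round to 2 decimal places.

d-prime = 3.25

The hit rate is 100/100 = 1, so apply the 1/(2N) correction: H → 1 − 1/(2·100) = 0.99500.
z(H) = z(0.99500) = 2.576
z(FA) = z(0.25000) = -0.674
d' = 2.576 − (-0.674) = 3.250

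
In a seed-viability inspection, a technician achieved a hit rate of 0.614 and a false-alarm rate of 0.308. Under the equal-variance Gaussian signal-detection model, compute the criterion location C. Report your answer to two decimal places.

C = 0.11

z(H) = z(0.614) = 0.290
z(FA) = z(0.308) = -0.502
c = −½·[z(H) + z(FA)] = −0.5 × (0.290 + (-0.502)) = 0.106
c > 0: the technician has a conservative response bias.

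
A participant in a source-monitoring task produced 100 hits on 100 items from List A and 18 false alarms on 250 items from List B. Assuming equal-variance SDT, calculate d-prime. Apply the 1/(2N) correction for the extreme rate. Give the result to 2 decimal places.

The hit rate is 100/100 = 1, so apply the 1/(2N) correction: H → 1 − 1/(2·100) = 0.99500.
z(H) = z(0.99500) = 2.576
z(FA) = z(0.07200) = -1.461
d' = 2.576 − (-1.461) = 4.037

d-prime = 4.04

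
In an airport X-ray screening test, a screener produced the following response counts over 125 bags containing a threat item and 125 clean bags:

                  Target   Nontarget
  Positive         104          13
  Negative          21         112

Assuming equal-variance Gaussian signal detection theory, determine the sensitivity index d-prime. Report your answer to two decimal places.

H = 104/125 = 0.8320
FA = 13/125 = 0.1040
z(0.8320) = 0.9621, z(0.1040) = -1.2591
d' = z(H) − z(FA) = 0.9621 − (-1.2591) = 2.2212

d-prime = 2.22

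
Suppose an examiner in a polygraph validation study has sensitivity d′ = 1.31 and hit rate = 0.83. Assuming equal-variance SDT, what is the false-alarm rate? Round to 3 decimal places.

z(hit rate) = z(0.83) = 0.9542
z(FA) = z(H) − d' = 0.9542 − 1.31 = -0.3558
false-alarm rate = Φ(-0.3558) = 0.3610

false-alarm rate = 0.361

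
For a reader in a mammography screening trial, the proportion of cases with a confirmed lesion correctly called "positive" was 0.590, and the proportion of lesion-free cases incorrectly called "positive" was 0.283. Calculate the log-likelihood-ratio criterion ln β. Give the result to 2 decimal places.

Φ⁻¹(H) = Φ⁻¹(0.590) = 0.228
Φ⁻¹(FA) = Φ⁻¹(0.283) = -0.574
ln β = −½·[z(H)² − z(FA)²] = −0.5 × (0.052 − 0.329) = 0.1385

ln β = 0.14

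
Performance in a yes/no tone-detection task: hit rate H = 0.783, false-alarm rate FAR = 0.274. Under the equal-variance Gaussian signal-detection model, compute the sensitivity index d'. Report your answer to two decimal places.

d' = 1.38

z(H) = z(0.783) = 0.7824
z(FA) = z(0.274) = -0.6008
d' = z(H) − z(FA) = 0.7824 − (-0.6008) = 1.3832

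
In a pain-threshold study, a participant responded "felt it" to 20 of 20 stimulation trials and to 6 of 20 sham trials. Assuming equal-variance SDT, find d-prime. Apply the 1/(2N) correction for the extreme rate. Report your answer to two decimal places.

The hit rate is 20/20 = 1, so apply the 1/(2N) correction: H → 1 − 1/(2·20) = 0.97500.
z(H) = z(0.97500) = 1.960
z(FA) = z(0.30000) = -0.524
d' = 1.960 − (-0.524) = 2.484

d-prime = 2.48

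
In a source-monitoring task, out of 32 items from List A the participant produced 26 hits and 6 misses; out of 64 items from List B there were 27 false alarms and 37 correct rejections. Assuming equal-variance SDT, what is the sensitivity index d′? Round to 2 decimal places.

d′ = 1.08

H = 26/32 = 0.8125
FA = 27/64 = 0.4219
z(H) = z(0.8125) = 0.8871
z(FA) = z(0.4219) = -0.1970
d' = z(H) − z(FA) = 0.8871 − (-0.1970) = 1.0841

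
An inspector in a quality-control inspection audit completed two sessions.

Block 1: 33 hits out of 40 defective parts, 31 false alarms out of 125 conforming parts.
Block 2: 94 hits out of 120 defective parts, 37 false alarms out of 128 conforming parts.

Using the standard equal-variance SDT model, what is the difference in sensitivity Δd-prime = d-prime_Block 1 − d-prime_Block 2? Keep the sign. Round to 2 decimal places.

Δd-prime = 0.28

Block 1: z(0.8250) = 0.935, z(0.2480) = -0.681, d' = 1.616
Block 2: z(0.7833) = 0.783, z(0.2891) = -0.556, d' = 1.339
Δd' = d'_Block 1 − d'_Block 2 = 1.616 − 1.339 = 0.277
Block 1 has the higher sensitivity.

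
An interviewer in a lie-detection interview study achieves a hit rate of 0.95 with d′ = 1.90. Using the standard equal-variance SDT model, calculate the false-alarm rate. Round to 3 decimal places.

z(hit rate) = z(0.95) = 1.6449
z(FA) = z(H) − d' = 1.6449 − 1.90 = -0.2551
false-alarm rate = Φ(-0.2551) = 0.3993

false-alarm rate = 0.399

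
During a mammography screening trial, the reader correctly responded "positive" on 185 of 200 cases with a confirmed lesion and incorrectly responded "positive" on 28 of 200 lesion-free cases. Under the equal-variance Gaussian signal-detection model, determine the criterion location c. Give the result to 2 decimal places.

H = 185/200 = 0.9250
FA = 28/200 = 0.1400
z(H) = 1.440
z(FA) = -1.080
c = −½·[z(H) + z(FA)] = −0.5 × (1.440 + (-1.080)) = -0.180

c = -0.18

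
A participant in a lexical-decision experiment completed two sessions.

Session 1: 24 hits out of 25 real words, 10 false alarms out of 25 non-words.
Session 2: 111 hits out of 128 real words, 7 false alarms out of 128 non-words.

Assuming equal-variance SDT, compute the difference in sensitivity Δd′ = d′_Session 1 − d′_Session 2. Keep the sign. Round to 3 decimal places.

Δd′ = -0.710

Session 1: z(0.9600) = 1.7507, z(0.4000) = -0.2533, d' = 2.0040
Session 2: z(0.8672) = 1.1133, z(0.0547) = -1.6009, d' = 2.7142
Δd' = d'_Session 1 − d'_Session 2 = 2.0040 − 2.7142 = -0.7102
Session 2 has the higher sensitivity.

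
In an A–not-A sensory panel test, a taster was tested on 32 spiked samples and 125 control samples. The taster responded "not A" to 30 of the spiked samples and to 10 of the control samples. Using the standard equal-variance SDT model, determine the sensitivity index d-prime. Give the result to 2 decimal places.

d-prime = 2.94

H = 30/32 = 0.9375
FA = 10/125 = 0.0800
Φ⁻¹(H) = Φ⁻¹(0.9375) = 1.534
Φ⁻¹(FA) = Φ⁻¹(0.0800) = -1.405
d' = z(H) − z(FA) = 1.534 − (-1.405) = 2.939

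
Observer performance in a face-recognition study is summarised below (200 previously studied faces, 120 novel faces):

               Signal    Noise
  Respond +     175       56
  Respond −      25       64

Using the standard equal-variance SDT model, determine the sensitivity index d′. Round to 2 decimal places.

d′ = 1.23

H = 175/200 = 0.8750
FA = 56/120 = 0.4667
z(H) = 1.150
z(FA) = -0.084
d' = z(H) − z(FA) = 1.150 − (-0.084) = 1.234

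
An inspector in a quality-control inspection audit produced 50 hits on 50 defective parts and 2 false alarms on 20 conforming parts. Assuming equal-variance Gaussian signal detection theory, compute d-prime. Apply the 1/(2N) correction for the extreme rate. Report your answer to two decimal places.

The hit rate is 50/50 = 1, so apply the 1/(2N) correction: H → 1 − 1/(2·50) = 0.99000.
z(H) = z(0.99000) = 2.326
z(FA) = z(0.10000) = -1.282
d' = 2.326 − (-1.282) = 3.608

d-prime = 3.61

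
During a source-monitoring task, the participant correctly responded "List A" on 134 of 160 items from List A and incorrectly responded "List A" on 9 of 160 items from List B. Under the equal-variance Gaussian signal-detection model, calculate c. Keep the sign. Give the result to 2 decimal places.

H = 134/160 = 0.8375
FA = 9/160 = 0.0563
Φ⁻¹(H) = Φ⁻¹(0.8375) = 0.984
Φ⁻¹(FA) = Φ⁻¹(0.0563) = -1.587
c = −½·[z(H) + z(FA)] = −0.5 × (0.984 + (-1.587)) = 0.3015

c = 0.30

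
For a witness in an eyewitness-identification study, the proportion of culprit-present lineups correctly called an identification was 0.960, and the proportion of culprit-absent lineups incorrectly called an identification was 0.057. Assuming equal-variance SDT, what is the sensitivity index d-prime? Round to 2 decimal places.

d-prime = 3.33

z(H) = 1.7507
z(FA) = -1.5805
d' = z(H) − z(FA) = 1.7507 − (-1.5805) = 3.3312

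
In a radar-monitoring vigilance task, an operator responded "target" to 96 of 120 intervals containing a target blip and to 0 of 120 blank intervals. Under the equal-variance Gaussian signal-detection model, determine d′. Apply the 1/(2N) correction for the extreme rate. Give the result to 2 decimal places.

The false-alarm rate is 0/120 = 0, so apply the 1/(2N) correction: FA → 1/(2·120) = 0.00417.
z(H) = z(0.80000) = 0.842
z(FA) = z(0.00417) = -2.638
d' = 0.842 − (-2.638) = 3.480

d′ = 3.48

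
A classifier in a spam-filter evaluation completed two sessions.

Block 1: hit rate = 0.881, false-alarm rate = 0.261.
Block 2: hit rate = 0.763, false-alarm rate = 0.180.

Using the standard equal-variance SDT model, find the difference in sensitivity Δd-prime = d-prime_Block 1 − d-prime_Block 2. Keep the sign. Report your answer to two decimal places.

Block 1: z(0.881) = 1.180, z(0.261) = -0.640, d' = 1.820
Block 2: z(0.763) = 0.716, z(0.180) = -0.915, d' = 1.631
Δd' = d'_Block 1 − d'_Block 2 = 1.820 − 1.631 = 0.189
Block 1 has the higher sensitivity.

Δd-prime = 0.19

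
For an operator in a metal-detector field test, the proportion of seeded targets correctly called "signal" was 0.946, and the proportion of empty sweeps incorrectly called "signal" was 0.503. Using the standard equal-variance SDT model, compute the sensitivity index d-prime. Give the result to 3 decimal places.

d-prime = 1.600

z(H) = z(0.946) = 1.6072
z(FA) = z(0.503) = 0.0075
d' = z(H) − z(FA) = 1.6072 − 0.0075 = 1.5997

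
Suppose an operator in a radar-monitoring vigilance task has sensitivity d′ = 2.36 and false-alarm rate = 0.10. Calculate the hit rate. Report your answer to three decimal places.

z(false-alarm rate) = z(0.10) = -1.2816
z(H) = z(FA) + d' = -1.2816 + 2.36 = 1.0784
hit rate = Φ(1.0784) = 0.8596

hit rate = 0.860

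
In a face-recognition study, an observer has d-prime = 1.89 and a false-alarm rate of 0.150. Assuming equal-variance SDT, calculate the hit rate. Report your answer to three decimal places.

z(false-alarm rate) = z(0.150) = -1.0364
z(H) = z(FA) + d' = -1.0364 + 1.89 = 0.8536
hit rate = Φ(0.8536) = 0.8033

hit rate = 0.803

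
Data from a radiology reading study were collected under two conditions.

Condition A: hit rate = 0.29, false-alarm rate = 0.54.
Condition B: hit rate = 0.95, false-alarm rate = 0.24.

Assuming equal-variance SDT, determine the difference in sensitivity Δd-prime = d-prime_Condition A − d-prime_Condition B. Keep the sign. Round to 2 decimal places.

Condition A: z(0.29) = -0.553, z(0.54) = 0.100, d' = -0.653
Condition B: z(0.95) = 1.645, z(0.24) = -0.706, d' = 2.351
Δd' = d'_Condition A − d'_Condition B = -0.653 − 2.351 = -3.004
Condition B has the higher sensitivity.

Δd-prime = -3.00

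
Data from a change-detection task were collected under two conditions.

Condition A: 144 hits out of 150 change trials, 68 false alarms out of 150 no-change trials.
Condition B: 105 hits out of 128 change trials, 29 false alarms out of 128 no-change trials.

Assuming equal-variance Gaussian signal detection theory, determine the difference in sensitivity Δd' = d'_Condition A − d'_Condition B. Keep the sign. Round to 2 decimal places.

Condition A: z(0.9600) = 1.751, z(0.4533) = -0.117, d' = 1.868
Condition B: z(0.8203) = 0.917, z(0.2266) = -0.750, d' = 1.667
Δd' = d'_Condition A − d'_Condition B = 1.868 − 1.667 = 0.201
Condition A has the higher sensitivity.

Δd' = 0.20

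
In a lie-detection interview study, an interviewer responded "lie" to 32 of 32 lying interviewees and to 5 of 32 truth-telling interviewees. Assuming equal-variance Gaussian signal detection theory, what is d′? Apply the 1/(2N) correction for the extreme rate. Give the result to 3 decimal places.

d′ = 3.164

The hit rate is 32/32 = 1, so apply the 1/(2N) correction: H → 1 − 1/(2·32) = 0.98438.
z(H) = z(0.98438) = 2.1540
z(FA) = z(0.15625) = -1.0100
d' = 2.1540 − (-1.0100) = 3.1640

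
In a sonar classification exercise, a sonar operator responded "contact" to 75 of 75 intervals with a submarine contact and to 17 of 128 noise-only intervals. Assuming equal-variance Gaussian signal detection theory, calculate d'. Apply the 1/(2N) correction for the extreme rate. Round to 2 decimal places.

d' = 3.59

The hit rate is 75/75 = 1, so apply the 1/(2N) correction: H → 1 − 1/(2·75) = 0.99333.
z(H) = z(0.99333) = 2.475
z(FA) = z(0.13281) = -1.113
d' = 2.475 − (-1.113) = 3.588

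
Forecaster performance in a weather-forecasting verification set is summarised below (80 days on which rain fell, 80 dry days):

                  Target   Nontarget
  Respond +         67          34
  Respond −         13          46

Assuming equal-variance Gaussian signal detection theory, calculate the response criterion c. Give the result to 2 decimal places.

c = -0.40

H = 67/80 = 0.8375
FA = 34/80 = 0.4250
z(H) = 0.984
z(FA) = -0.189
c = −½·[z(H) + z(FA)] = −0.5 × (0.984 + (-0.189)) = -0.3975
c < 0: the forecaster has a liberal response bias.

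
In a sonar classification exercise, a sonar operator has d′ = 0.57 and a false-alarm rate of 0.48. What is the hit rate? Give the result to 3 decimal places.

hit rate = 0.698

z(false-alarm rate) = z(0.48) = -0.0502
z(H) = z(FA) + d' = -0.0502 + 0.57 = 0.5198
hit rate = Φ(0.5198) = 0.6984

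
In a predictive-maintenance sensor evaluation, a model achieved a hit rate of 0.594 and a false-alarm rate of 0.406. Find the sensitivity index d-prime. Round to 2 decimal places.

d-prime = 0.48

z(H) = z(0.594) = 0.2378
z(FA) = z(0.406) = -0.2378
d' = z(H) − z(FA) = 0.2378 − (-0.2378) = 0.4756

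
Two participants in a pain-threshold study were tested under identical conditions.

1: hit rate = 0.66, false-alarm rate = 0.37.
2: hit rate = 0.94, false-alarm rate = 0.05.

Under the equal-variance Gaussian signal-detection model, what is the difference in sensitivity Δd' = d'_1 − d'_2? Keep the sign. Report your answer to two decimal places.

1: z(0.66) = 0.412, z(0.37) = -0.332, d' = 0.744
2: z(0.94) = 1.555, z(0.05) = -1.645, d' = 3.200
Δd' = d'_1 − d'_2 = 0.744 − 3.200 = -2.456
2 has the higher sensitivity.

Δd' = -2.46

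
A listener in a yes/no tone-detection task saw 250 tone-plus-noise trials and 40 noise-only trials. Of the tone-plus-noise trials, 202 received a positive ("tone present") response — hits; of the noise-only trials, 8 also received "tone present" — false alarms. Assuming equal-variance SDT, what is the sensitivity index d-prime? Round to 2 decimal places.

d-prime = 1.71

H = 202/250 = 0.8080
FA = 8/40 = 0.2000
z(0.8080) = 0.871, z(0.2000) = -0.842
d' = z(H) − z(FA) = 0.871 − (-0.842) = 1.713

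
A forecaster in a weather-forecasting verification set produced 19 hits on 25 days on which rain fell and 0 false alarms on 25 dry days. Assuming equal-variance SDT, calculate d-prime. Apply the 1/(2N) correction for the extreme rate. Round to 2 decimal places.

d-prime = 2.76

The false-alarm rate is 0/25 = 0, so apply the 1/(2N) correction: FA → 1/(2·25) = 0.02000.
z(H) = z(0.76000) = 0.706
z(FA) = z(0.02000) = -2.054
d' = 0.706 − (-2.054) = 2.760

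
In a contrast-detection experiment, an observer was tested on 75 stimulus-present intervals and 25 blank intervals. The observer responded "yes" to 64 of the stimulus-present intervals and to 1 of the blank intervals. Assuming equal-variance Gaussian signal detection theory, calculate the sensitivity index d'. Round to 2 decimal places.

d' = 2.80

H = 64/75 = 0.8533
FA = 1/25 = 0.0400
z(0.8533) = 1.051, z(0.0400) = -1.751
d' = z(H) − z(FA) = 1.051 − (-1.751) = 2.802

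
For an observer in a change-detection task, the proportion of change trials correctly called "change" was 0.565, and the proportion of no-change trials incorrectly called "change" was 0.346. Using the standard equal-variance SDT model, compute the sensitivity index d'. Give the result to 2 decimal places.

d' = 0.56

z(H) = 0.1637
z(FA) = -0.3961
d' = z(H) − z(FA) = 0.1637 − (-0.3961) = 0.5598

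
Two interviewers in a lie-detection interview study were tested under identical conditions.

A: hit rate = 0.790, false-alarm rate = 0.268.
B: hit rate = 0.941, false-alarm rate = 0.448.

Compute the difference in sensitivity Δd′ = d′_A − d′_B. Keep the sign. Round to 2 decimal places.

Δd′ = -0.27

A: z(0.790) = 0.806, z(0.268) = -0.619, d' = 1.425
B: z(0.941) = 1.563, z(0.448) = -0.131, d' = 1.694
Δd' = d'_A − d'_B = 1.425 − 1.694 = -0.269
B has the higher sensitivity.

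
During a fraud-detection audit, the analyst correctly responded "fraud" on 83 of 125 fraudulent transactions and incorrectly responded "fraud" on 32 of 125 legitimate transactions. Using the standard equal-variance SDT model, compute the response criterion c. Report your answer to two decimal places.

c = 0.12

H = 83/125 = 0.6640
FA = 32/125 = 0.2560
z(0.6640) = 0.4234, z(0.2560) = -0.6557
c = −½·[z(H) + z(FA)] = −0.5 × (0.4234 + (-0.6557)) = 0.11615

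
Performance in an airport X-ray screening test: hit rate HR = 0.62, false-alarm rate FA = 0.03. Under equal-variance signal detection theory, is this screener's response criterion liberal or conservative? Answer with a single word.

z(H) = 0.305, z(FA) = -1.881
c = −½·(z(H) + z(FA)) = 0.788
c > 0 → conservative criterion (biased toward responding “no”).

conservative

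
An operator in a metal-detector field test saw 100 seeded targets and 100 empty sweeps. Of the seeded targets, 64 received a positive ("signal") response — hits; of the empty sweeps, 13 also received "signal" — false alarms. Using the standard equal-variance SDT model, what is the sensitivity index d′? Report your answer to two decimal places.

H = 64/100 = 0.6400
FA = 13/100 = 0.1300
Φ⁻¹(0.6400) = 0.3585, Φ⁻¹(0.1300) = -1.1264
d' = z(H) − z(FA) = 0.3585 − (-1.1264) = 1.4849

d′ = 1.48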